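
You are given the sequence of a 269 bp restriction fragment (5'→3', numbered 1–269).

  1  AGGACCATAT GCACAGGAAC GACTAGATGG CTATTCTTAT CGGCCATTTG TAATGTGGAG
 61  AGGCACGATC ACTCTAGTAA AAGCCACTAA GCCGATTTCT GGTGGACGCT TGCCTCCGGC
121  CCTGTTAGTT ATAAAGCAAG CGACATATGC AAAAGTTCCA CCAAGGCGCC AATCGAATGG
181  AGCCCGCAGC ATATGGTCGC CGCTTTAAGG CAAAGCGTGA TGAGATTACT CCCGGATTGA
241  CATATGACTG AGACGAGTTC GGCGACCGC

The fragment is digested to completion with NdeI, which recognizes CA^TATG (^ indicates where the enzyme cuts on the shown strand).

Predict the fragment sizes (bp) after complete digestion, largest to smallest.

NdeI sites (CATATG) start at positions 6, 144, 190, 241.
NdeI cuts after base 2 of each site, so after positions 7, 145, 191, 242.
Linear molecule, 4 cuts → 5 fragments:
  1–7 → 7 bp
  8–145 → 138 bp
  146–191 → 46 bp
  192–242 → 51 bp
  243–269 → 27 bp
Sorted largest to smallest: 138, 51, 46, 27, 7 bp.

138, 51, 46, 27, 7 bp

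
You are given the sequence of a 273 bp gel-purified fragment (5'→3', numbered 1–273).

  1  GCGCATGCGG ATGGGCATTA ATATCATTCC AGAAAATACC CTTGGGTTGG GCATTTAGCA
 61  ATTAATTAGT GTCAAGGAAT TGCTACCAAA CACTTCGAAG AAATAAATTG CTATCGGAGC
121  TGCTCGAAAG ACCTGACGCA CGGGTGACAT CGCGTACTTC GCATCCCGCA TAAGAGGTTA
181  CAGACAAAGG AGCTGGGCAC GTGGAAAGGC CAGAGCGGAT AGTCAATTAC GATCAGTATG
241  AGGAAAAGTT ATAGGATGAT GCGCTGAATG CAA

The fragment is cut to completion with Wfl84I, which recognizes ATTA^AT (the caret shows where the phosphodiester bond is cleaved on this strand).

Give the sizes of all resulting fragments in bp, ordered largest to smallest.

Wfl84I sites (ATTAAT) start at positions 17, 61.
Wfl84I cuts after base 4 of each site, so after positions 20, 64.
Linear molecule, 2 cuts → 3 fragments:
  1–20 → 20 bp
  21–64 → 44 bp
  65–273 → 209 bp
Sorted largest to smallest: 209, 44, 20 bp.

209, 44, 20 bp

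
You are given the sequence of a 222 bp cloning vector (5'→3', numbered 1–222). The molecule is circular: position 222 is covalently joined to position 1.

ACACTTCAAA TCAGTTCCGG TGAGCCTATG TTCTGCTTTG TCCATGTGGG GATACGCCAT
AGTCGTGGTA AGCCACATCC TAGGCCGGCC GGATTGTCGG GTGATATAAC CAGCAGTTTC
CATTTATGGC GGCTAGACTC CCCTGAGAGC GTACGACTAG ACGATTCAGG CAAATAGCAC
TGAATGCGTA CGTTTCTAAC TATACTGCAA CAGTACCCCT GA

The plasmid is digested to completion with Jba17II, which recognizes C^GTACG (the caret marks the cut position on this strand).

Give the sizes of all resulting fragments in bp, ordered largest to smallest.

185, 37 bp

Jba17II sites (CGTACG) start at positions 150, 187.
Jba17II cuts after the first base of each site, so after positions 150, 187.
Circular molecule, 2 cuts → 2 fragments:
  151–187 → 37 bp
  188–222 then 1–150 → 35 + 150 = 185 bp
Sorted largest to smallest: 185, 37 bp.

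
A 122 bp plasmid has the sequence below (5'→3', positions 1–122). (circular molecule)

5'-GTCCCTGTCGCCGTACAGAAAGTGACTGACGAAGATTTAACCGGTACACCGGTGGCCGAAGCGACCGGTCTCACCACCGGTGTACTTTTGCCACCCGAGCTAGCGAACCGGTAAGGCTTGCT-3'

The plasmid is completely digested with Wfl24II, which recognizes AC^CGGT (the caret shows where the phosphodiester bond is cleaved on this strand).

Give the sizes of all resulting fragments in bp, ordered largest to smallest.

Wfl24II sites (ACCGGT) start at positions 40, 48, 64, 76, 107.
Wfl24II cuts after base 2 of each site, so after positions 41, 49, 65, 77, 108.
Circular molecule, 5 cuts → 5 fragments:
  42–49 → 8 bp
  50–65 → 16 bp
  66–77 → 12 bp
  78–108 → 31 bp
  109–122 then 1–41 → 14 + 41 = 55 bp
Sorted largest to smallest: 55, 31, 16, 12, 8 bp.

55, 31, 16, 12, 8 bp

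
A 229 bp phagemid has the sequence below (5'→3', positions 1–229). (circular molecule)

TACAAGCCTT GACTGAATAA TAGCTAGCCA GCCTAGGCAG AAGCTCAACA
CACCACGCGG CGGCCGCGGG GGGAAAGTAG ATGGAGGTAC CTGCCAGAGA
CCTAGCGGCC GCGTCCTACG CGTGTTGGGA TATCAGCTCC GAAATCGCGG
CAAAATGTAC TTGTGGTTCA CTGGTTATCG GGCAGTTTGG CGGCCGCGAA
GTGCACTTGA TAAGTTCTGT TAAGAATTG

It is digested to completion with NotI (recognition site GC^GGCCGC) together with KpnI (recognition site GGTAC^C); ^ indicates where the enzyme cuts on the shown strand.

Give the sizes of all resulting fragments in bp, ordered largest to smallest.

NotI sites (GCGGCCGC) start at positions 60, 105, 190.
NotI cuts after base 2 of each site, so after positions 61, 106, 191.
The KpnI site (GGTACC) starts at position 86.
KpnI cuts after base 5 of each site (before the last base), so after position 90.
Combined cut positions: 61, 90, 106, 191.
Circular molecule, 4 cuts → 4 fragments:
  62–90 → 29 bp
  91–106 → 16 bp
  107–191 → 85 bp
  192–229 then 1–61 → 38 + 61 = 99 bp
Sorted largest to smallest: 99, 85, 29, 16 bp.

99, 85, 29, 16 bp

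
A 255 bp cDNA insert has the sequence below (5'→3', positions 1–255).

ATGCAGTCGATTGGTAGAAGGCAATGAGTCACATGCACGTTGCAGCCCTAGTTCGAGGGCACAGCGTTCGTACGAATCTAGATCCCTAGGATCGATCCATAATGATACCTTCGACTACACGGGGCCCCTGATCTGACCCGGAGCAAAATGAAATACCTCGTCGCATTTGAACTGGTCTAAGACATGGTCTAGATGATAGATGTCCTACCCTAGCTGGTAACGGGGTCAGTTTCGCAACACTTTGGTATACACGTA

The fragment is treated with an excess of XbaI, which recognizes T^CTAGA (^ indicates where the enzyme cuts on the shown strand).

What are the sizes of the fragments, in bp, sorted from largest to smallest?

XbaI sites (TCTAGA) start at positions 77, 188.
XbaI cuts after the first base of each site, so after positions 77, 188.
Linear molecule, 2 cuts → 3 fragments:
  1–77 → 77 bp
  78–188 → 111 bp
  189–255 → 67 bp
Sorted largest to smallest: 111, 77, 67 bp.

111, 77, 67 bp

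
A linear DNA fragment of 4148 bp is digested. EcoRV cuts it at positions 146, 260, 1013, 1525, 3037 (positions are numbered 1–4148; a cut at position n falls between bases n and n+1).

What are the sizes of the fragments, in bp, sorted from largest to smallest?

Linear molecule, 5 cuts → 6 fragments:
  146 − 0 = 146 bp
  260 − 146 = 114 bp
  1013 − 260 = 753 bp
  1525 − 1013 = 512 bp
  3037 − 1525 = 1512 bp
  4148 − 3037 = 1111 bp
Sorted largest to smallest: 1512, 1111, 753, 512, 146, 114 bp.

1512, 1111, 753, 512, 146, 114 bp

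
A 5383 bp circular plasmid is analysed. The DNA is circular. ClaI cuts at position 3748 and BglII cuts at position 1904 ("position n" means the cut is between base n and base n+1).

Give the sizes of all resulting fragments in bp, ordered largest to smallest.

Combined cut positions (sorted): 1904, 3748.
Circular molecule, 2 cuts → 2 fragments:
  3748 − 1904 = 1844 bp
  wrap: 5383 − 3748 + 1904 = 3539 bp
Sorted largest to smallest: 3539, 1844 bp.

3539, 1844 bp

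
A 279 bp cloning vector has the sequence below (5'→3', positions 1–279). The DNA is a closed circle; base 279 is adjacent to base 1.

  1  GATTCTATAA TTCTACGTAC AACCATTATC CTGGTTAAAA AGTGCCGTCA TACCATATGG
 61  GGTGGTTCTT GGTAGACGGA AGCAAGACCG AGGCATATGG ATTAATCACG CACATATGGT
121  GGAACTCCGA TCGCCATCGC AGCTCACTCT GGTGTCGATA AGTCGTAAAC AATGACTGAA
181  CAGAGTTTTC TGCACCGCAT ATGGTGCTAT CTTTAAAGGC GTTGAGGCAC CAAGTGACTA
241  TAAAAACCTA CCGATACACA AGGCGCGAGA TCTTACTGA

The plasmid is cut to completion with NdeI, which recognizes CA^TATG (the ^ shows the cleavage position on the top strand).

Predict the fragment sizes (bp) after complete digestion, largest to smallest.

NdeI sites (CATATG) start at positions 54, 94, 113, 198.
NdeI cuts after base 2 of each site, so after positions 55, 95, 114, 199.
Circular molecule, 4 cuts → 4 fragments:
  56–95 → 40 bp
  96–114 → 19 bp
  115–199 → 85 bp
  200–279 then 1–55 → 80 + 55 = 135 bp
Sorted largest to smallest: 135, 85, 40, 19 bp.

135, 85, 40, 19 bp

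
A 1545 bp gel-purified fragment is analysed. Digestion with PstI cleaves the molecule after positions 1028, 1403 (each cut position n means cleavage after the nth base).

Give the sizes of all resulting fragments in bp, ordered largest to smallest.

Linear molecule, 2 cuts → 3 fragments:
  1028 − 0 = 1028 bp
  1403 − 1028 = 375 bp
  1545 − 1403 = 142 bp
Sorted largest to smallest: 1028, 375, 142 bp.

1028, 375, 142 bp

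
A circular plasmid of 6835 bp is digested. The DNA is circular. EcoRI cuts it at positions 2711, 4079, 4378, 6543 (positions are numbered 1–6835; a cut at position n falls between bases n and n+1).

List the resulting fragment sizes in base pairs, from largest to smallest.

Circular molecule, 4 cuts → 4 fragments:
  4079 − 2711 = 1368 bp
  4378 − 4079 = 299 bp
  6543 − 4378 = 2165 bp
  wrap: 6835 − 6543 + 2711 = 3003 bp
Sorted largest to smallest: 3003, 2165, 1368, 299 bp.

3003, 2165, 1368, 299 bp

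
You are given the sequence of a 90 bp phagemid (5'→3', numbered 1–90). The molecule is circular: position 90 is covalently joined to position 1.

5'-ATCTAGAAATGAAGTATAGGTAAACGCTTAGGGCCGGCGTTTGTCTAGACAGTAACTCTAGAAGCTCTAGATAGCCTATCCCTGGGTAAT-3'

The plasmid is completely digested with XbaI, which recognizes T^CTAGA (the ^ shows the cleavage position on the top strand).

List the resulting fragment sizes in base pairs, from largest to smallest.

XbaI sites (TCTAGA) start at positions 2, 44, 57, 66.
XbaI cuts after the first base of each site, so after positions 2, 44, 57, 66.
Circular molecule, 4 cuts → 4 fragments:
  3–44 → 42 bp
  45–57 → 13 bp
  58–66 → 9 bp
  67–90 then 1–2 → 24 + 2 = 26 bp
Sorted largest to smallest: 42, 26, 13, 9 bp.

42, 26, 13, 9 bp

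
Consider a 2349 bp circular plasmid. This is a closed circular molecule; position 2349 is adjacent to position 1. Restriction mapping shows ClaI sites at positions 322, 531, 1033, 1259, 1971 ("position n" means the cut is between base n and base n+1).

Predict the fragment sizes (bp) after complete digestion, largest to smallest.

Circular molecule, 5 cuts → 5 fragments:
  531 − 322 = 209 bp
  1033 − 531 = 502 bp
  1259 − 1033 = 226 bp
  1971 − 1259 = 712 bp
  wrap: 2349 − 1971 + 322 = 700 bp
Sorted largest to smallest: 712, 700, 502, 226, 209 bp.

712, 700, 502, 226, 209 bp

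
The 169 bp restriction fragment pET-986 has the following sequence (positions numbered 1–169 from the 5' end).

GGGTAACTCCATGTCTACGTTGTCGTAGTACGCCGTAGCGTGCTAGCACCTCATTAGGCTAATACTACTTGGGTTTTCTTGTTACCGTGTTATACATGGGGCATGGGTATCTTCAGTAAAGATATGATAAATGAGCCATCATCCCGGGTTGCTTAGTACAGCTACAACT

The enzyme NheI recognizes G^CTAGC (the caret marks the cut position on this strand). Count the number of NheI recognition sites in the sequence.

1

GCTAGC occurs starting at position 42.
NheI cuts at 1 site.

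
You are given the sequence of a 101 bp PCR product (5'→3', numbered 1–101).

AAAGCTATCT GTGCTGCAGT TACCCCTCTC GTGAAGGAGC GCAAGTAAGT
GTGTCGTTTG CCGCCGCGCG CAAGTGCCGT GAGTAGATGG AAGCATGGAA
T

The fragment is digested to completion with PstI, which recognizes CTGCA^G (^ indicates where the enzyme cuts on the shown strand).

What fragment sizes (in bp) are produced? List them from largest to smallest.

The PstI site (CTGCAG) starts at position 14.
PstI cuts after base 5 of each site (before the last base), so after position 18.
Linear molecule, 1 cut → 2 fragments:
  1–18 → 18 bp
  19–101 → 83 bp
Sorted largest to smallest: 83, 18 bp.

83, 18 bp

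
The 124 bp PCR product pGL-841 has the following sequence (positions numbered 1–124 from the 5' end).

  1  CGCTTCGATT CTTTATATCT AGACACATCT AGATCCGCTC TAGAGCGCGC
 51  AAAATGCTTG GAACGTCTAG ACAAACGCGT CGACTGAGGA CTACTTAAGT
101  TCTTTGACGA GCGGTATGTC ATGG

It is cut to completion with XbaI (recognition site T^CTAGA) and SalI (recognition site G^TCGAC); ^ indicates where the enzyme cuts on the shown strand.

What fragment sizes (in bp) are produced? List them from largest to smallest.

XbaI sites (TCTAGA) start at positions 18, 28, 39, 66.
XbaI cuts after the first base of each site, so after positions 18, 28, 39, 66.
The SalI site (GTCGAC) starts at position 79.
SalI cuts after the first base of each site, so after position 79.
Combined cut positions: 18, 28, 39, 66, 79.
Linear molecule, 5 cuts → 6 fragments:
  1–18 → 18 bp
  19–28 → 10 bp
  29–39 → 11 bp
  40–66 → 27 bp
  67–79 → 13 bp
  80–124 → 45 bp
Sorted largest to smallest: 45, 27, 18, 13, 11, 10 bp.

45, 27, 18, 13, 11, 10 bp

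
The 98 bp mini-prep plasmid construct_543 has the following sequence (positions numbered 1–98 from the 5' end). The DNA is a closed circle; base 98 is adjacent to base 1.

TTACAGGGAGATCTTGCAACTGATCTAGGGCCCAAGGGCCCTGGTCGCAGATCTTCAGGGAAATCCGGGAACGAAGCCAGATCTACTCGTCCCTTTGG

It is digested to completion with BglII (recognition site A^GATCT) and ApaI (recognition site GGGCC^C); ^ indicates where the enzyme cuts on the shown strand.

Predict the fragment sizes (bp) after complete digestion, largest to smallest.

30, 28, 23, 9, 8 bp

BglII sites (AGATCT) start at positions 9, 49, 79.
BglII cuts after the first base of each site, so after positions 9, 49, 79.
ApaI sites (GGGCCC) start at positions 28, 36.
ApaI cuts after base 5 of each site (before the last base), so after positions 32, 40.
Combined cut positions: 9, 32, 40, 49, 79.
Circular molecule, 5 cuts → 5 fragments:
  10–32 → 23 bp
  33–40 → 8 bp
  41–49 → 9 bp
  50–79 → 30 bp
  80–98 then 1–9 → 19 + 9 = 28 bp
Sorted largest to smallest: 30, 28, 23, 9, 8 bp.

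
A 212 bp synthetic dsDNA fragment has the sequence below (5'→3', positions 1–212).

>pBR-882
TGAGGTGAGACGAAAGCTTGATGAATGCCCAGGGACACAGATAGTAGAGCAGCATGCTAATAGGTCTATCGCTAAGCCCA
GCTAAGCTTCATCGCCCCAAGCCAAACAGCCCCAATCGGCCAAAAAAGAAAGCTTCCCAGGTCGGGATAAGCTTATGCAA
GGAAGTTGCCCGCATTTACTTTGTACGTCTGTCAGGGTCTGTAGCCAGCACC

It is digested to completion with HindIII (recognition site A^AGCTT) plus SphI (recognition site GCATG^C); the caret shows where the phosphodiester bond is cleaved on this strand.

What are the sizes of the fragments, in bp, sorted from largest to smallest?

HindIII sites (AAGCTT) start at positions 14, 84, 130, 149.
HindIII cuts after the first base of each site, so after positions 14, 84, 130, 149.
The SphI site (GCATGC) starts at position 52.
SphI cuts after base 5 of each site (before the last base), so after position 56.
Combined cut positions: 14, 56, 84, 130, 149.
Linear molecule, 5 cuts → 6 fragments:
  1–14 → 14 bp
  15–56 → 42 bp
  57–84 → 28 bp
  85–130 → 46 bp
  131–149 → 19 bp
  150–212 → 63 bp
Sorted largest to smallest: 63, 46, 42, 28, 19, 14 bp.

63, 46, 42, 28, 19, 14 bp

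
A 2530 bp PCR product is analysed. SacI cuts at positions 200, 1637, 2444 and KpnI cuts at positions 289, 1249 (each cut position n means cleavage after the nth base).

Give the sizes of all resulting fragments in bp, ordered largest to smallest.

960, 807, 388, 200, 89, 86 bp

Combined cut positions (sorted): 200, 289, 1249, 1637, 2444.
Linear molecule, 5 cuts → 6 fragments:
  200 − 0 = 200 bp
  289 − 200 = 89 bp
  1249 − 289 = 960 bp
  1637 − 1249 = 388 bp
  2444 − 1637 = 807 bp
  2530 − 2444 = 86 bp
Sorted largest to smallest: 960, 807, 388, 200, 89, 86 bp.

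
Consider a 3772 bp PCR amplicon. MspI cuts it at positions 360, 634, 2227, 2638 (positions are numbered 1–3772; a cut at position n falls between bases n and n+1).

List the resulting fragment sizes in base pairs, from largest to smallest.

1593, 1134, 411, 360, 274 bp

Linear molecule, 4 cuts → 5 fragments:
  360 − 0 = 360 bp
  634 − 360 = 274 bp
  2227 − 634 = 1593 bp
  2638 − 2227 = 411 bp
  3772 − 2638 = 1134 bp
Sorted largest to smallest: 1593, 1134, 411, 360, 274 bp.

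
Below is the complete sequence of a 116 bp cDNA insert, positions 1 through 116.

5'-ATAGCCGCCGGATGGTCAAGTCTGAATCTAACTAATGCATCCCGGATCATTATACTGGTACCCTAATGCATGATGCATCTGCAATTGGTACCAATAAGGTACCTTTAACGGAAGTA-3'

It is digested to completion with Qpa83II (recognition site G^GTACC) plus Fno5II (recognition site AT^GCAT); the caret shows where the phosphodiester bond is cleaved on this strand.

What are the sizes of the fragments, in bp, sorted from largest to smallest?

Qpa83II sites (GGTACC) start at positions 57, 87, 98.
Qpa83II cuts after the first base of each site, so after positions 57, 87, 98.
Fno5II sites (ATGCAT) start at positions 35, 66, 73.
Fno5II cuts after base 2 of each site, so after positions 36, 67, 74.
Combined cut positions: 36, 57, 67, 74, 87, 98.
Linear molecule, 6 cuts → 7 fragments:
  1–36 → 36 bp
  37–57 → 21 bp
  58–67 → 10 bp
  68–74 → 7 bp
  75–87 → 13 bp
  88–98 → 11 bp
  99–116 → 18 bp
Sorted largest to smallest: 36, 21, 18, 13, 11, 10, 7 bp.

36, 21, 18, 13, 11, 10, 7 bp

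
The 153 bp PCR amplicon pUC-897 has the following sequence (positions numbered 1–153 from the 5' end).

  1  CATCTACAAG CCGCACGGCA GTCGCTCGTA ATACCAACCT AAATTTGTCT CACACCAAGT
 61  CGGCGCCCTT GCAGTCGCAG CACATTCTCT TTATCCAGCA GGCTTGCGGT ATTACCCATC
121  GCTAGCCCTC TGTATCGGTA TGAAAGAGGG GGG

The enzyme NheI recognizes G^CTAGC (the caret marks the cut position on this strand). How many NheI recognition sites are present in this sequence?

1

GCTAGC occurs starting at position 121.
NheI cuts at 1 site.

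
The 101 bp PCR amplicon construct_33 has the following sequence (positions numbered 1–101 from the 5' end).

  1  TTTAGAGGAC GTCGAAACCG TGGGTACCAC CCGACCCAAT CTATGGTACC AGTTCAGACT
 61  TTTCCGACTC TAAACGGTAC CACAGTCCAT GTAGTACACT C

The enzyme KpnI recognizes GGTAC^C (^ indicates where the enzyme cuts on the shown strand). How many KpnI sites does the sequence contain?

3

GGTACC occurs starting at positions 23, 45, 76.
KpnI cuts at 3 sites.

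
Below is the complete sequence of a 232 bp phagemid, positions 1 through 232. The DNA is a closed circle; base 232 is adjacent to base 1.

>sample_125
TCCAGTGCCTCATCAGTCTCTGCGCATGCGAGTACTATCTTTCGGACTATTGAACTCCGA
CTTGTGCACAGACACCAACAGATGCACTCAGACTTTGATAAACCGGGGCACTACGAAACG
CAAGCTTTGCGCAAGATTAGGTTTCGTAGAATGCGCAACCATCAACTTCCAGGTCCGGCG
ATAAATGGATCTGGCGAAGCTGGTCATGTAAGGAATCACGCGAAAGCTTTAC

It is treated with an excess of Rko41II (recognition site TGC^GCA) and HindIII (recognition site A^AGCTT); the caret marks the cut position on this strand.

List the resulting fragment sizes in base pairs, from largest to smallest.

99, 70, 31, 24, 8 bp

Rko41II sites (TGCGCA) start at positions 21, 128, 152.
Rko41II cuts after base 3 of each site, so after positions 23, 130, 154.
HindIII sites (AAGCTT) start at positions 122, 224.
HindIII cuts after the first base of each site, so after positions 122, 224.
Combined cut positions: 23, 122, 130, 154, 224.
Circular molecule, 5 cuts → 5 fragments:
  24–122 → 99 bp
  123–130 → 8 bp
  131–154 → 24 bp
  155–224 → 70 bp
  225–232 then 1–23 → 8 + 23 = 31 bp
Sorted largest to smallest: 99, 70, 31, 24, 8 bp.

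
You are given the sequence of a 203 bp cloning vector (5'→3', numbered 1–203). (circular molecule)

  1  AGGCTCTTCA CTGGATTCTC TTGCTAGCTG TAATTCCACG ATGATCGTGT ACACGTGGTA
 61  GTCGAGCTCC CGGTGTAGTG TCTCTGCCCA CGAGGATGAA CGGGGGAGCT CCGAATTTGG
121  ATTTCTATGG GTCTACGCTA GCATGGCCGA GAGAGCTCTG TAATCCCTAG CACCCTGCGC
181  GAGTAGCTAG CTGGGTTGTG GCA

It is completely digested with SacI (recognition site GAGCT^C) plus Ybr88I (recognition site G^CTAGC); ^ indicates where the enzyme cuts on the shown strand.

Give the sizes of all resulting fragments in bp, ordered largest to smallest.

SacI sites (GAGCTC) start at positions 64, 106, 153.
SacI cuts after base 5 of each site (before the last base), so after positions 68, 110, 157.
Ybr88I sites (GCTAGC) start at positions 23, 137, 186.
Ybr88I cuts after the first base of each site, so after positions 23, 137, 186.
Combined cut positions: 23, 68, 110, 137, 157, 186.
Circular molecule, 6 cuts → 6 fragments:
  24–68 → 45 bp
  69–110 → 42 bp
  111–137 → 27 bp
  138–157 → 20 bp
  158–186 → 29 bp
  187–203 then 1–23 → 17 + 23 = 40 bp
Sorted largest to smallest: 45, 42, 40, 29, 27, 20 bp.

45, 42, 40, 29, 27, 20 bp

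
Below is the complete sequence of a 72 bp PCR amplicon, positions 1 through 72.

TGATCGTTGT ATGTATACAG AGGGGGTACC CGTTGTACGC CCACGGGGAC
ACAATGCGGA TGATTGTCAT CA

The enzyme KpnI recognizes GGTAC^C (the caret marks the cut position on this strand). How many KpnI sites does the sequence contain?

1

GGTACC occurs starting at position 25.
KpnI cuts at 1 site.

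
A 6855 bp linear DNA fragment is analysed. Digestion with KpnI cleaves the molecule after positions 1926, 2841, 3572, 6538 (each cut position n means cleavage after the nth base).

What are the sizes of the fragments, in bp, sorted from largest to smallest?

Linear molecule, 4 cuts → 5 fragments:
  1926 − 0 = 1926 bp
  2841 − 1926 = 915 bp
  3572 − 2841 = 731 bp
  6538 − 3572 = 2966 bp
  6855 − 6538 = 317 bp
Sorted largest to smallest: 2966, 1926, 915, 731, 317 bp.

2966, 1926, 915, 731, 317 bp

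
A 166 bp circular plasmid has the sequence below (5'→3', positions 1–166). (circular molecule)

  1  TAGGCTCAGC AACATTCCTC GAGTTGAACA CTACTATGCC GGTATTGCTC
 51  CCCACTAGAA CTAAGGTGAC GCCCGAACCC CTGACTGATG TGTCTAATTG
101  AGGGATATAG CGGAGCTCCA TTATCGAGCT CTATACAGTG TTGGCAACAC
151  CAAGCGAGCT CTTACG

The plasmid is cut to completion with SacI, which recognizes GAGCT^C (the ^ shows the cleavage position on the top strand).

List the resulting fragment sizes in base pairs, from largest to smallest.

123, 30, 13 bp

SacI sites (GAGCTC) start at positions 113, 126, 156.
SacI cuts after base 5 of each site (before the last base), so after positions 117, 130, 160.
Circular molecule, 3 cuts → 3 fragments:
  118–130 → 13 bp
  131–160 → 30 bp
  161–166 then 1–117 → 6 + 117 = 123 bp
Sorted largest to smallest: 123, 30, 13 bp.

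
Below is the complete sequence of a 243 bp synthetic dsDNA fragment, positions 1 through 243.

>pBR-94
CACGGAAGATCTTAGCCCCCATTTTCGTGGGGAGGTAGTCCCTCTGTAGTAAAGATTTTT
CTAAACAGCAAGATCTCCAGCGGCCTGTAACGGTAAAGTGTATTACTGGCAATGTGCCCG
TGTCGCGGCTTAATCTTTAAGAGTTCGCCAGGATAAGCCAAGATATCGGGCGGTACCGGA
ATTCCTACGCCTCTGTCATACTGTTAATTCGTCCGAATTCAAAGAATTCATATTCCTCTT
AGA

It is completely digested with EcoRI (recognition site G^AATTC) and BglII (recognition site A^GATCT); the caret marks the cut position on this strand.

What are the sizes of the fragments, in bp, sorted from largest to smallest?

108, 64, 36, 19, 9, 7 bp

EcoRI sites (GAATTC) start at positions 179, 215, 224.
EcoRI cuts after the first base of each site, so after positions 179, 215, 224.
BglII sites (AGATCT) start at positions 7, 71.
BglII cuts after the first base of each site, so after positions 7, 71.
Combined cut positions: 7, 71, 179, 215, 224.
Linear molecule, 5 cuts → 6 fragments:
  1–7 → 7 bp
  8–71 → 64 bp
  72–179 → 108 bp
  180–215 → 36 bp
  216–224 → 9 bp
  225–243 → 19 bp
Sorted largest to smallest: 108, 64, 36, 19, 9, 7 bp.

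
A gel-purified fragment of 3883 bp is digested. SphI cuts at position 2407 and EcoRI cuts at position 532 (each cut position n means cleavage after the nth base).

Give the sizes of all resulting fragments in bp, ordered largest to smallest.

Combined cut positions (sorted): 532, 2407.
Linear molecule, 2 cuts → 3 fragments:
  532 − 0 = 532 bp
  2407 − 532 = 1875 bp
  3883 − 2407 = 1476 bp
Sorted largest to smallest: 1875, 1476, 532 bp.

1875, 1476, 532 bp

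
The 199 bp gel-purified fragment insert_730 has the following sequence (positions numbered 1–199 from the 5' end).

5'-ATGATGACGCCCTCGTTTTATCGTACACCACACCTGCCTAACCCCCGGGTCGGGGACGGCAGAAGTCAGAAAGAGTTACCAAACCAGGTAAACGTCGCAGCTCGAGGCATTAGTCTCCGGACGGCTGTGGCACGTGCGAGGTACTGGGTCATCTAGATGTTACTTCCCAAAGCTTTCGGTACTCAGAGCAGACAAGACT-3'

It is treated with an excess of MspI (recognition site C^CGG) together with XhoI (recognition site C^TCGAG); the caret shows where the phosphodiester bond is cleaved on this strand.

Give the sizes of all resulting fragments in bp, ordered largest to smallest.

82, 56, 45, 16 bp

MspI sites (CCGG) start at positions 45, 117.
MspI cuts after the first base of each site, so after positions 45, 117.
The XhoI site (CTCGAG) starts at position 101.
XhoI cuts after the first base of each site, so after position 101.
Combined cut positions: 45, 101, 117.
Linear molecule, 3 cuts → 4 fragments:
  1–45 → 45 bp
  46–101 → 56 bp
  102–117 → 16 bp
  118–199 → 82 bp
Sorted largest to smallest: 82, 56, 45, 16 bp.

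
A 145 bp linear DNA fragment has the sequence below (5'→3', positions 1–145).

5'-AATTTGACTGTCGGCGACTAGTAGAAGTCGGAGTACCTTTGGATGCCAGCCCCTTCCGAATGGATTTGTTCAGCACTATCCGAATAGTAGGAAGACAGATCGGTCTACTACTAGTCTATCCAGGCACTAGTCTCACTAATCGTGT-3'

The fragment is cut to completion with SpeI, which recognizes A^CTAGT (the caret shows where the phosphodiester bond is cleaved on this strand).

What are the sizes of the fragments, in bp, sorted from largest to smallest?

SpeI sites (ACTAGT) start at positions 17, 110, 126.
SpeI cuts after the first base of each site, so after positions 17, 110, 126.
Linear molecule, 3 cuts → 4 fragments:
  1–17 → 17 bp
  18–110 → 93 bp
  111–126 → 16 bp
  127–145 → 19 bp
Sorted largest to smallest: 93, 19, 17, 16 bp.

93, 19, 17, 16 bp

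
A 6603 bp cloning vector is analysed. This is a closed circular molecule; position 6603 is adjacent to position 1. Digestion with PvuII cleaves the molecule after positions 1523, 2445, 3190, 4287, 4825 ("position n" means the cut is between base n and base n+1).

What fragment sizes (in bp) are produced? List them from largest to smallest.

Circular molecule, 5 cuts → 5 fragments:
  2445 − 1523 = 922 bp
  3190 − 2445 = 745 bp
  4287 − 3190 = 1097 bp
  4825 − 4287 = 538 bp
  wrap: 6603 − 4825 + 1523 = 3301 bp
Sorted largest to smallest: 3301, 1097, 922, 745, 538 bp.

3301, 1097, 922, 745, 538 bp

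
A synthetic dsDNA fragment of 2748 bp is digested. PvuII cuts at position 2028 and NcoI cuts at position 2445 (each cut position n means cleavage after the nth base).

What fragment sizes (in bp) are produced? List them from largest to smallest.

2028, 417, 303 bp

Combined cut positions (sorted): 2028, 2445.
Linear molecule, 2 cuts → 3 fragments:
  2028 − 0 = 2028 bp
  2445 − 2028 = 417 bp
  2748 − 2445 = 303 bp
Sorted largest to smallest: 2028, 417, 303 bp.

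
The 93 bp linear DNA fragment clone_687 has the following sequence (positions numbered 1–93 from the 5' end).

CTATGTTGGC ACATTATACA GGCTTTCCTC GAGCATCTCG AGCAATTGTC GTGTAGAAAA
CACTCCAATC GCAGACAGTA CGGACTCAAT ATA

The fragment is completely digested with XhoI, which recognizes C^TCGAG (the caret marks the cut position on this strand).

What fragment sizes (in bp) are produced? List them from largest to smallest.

XhoI sites (CTCGAG) start at positions 28, 37.
XhoI cuts after the first base of each site, so after positions 28, 37.
Linear molecule, 2 cuts → 3 fragments:
  1–28 → 28 bp
  29–37 → 9 bp
  38–93 → 56 bp
Sorted largest to smallest: 56, 28, 9 bp.

56, 28, 9 bp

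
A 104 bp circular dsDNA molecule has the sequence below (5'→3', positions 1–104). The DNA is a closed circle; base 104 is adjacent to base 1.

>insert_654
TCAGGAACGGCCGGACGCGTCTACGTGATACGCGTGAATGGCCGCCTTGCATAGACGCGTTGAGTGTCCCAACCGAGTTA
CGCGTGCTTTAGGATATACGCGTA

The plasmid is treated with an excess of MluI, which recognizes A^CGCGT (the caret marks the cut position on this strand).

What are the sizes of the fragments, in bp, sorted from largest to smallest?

MluI sites (ACGCGT) start at positions 15, 30, 55, 80, 98.
MluI cuts after the first base of each site, so after positions 15, 30, 55, 80, 98.
Circular molecule, 5 cuts → 5 fragments:
  16–30 → 15 bp
  31–55 → 25 bp
  56–80 → 25 bp
  81–98 → 18 bp
  99–104 then 1–15 → 6 + 15 = 21 bp
Sorted largest to smallest: 25, 25, 21, 18, 15 bp.

25, 25, 21, 18, 15 bp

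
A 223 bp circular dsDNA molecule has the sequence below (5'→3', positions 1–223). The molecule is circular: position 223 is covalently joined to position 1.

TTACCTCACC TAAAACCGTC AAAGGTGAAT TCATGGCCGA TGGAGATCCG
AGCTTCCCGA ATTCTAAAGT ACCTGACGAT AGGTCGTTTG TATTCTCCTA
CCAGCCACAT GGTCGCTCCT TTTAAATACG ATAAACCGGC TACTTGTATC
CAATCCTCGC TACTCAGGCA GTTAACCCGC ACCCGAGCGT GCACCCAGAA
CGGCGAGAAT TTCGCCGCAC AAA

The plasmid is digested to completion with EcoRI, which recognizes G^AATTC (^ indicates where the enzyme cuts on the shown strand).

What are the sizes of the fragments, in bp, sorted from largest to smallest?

191, 32 bp

EcoRI sites (GAATTC) start at positions 27, 59.
EcoRI cuts after the first base of each site, so after positions 27, 59.
Circular molecule, 2 cuts → 2 fragments:
  28–59 → 32 bp
  60–223 then 1–27 → 164 + 27 = 191 bp
Sorted largest to smallest: 191, 32 bp.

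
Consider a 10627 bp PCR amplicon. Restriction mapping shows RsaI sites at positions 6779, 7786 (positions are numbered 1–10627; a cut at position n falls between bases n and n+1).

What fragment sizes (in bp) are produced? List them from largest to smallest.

6779, 2841, 1007 bp

Linear molecule, 2 cuts → 3 fragments:
  6779 − 0 = 6779 bp
  7786 − 6779 = 1007 bp
  10627 − 7786 = 2841 bp
Sorted largest to smallest: 6779, 2841, 1007 bp.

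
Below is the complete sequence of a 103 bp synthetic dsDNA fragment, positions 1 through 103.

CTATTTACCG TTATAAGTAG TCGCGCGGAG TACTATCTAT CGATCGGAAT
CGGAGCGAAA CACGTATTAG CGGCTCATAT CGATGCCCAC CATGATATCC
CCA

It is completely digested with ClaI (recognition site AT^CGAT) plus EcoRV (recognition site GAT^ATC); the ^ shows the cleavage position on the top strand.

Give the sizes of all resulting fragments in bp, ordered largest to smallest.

40, 40, 16, 7 bp

ClaI sites (ATCGAT) start at positions 39, 79.
ClaI cuts after base 2 of each site, so after positions 40, 80.
The EcoRV site (GATATC) starts at position 94.
EcoRV cuts after base 3 of each site, so after position 96.
Combined cut positions: 40, 80, 96.
Linear molecule, 3 cuts → 4 fragments:
  1–40 → 40 bp
  41–80 → 40 bp
  81–96 → 16 bp
  97–103 → 7 bp
Sorted largest to smallest: 40, 40, 16, 7 bp.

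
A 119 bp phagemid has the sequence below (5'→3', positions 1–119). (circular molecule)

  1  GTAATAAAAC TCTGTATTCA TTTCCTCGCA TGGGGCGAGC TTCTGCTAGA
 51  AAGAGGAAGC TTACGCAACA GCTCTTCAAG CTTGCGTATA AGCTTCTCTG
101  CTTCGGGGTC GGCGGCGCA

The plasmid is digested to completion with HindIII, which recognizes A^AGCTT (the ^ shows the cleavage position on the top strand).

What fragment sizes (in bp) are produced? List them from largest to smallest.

86, 21, 12 bp

HindIII sites (AAGCTT) start at positions 57, 78, 90.
HindIII cuts after the first base of each site, so after positions 57, 78, 90.
Circular molecule, 3 cuts → 3 fragments:
  58–78 → 21 bp
  79–90 → 12 bp
  91–119 then 1–57 → 29 + 57 = 86 bp
Sorted largest to smallest: 86, 21, 12 bp.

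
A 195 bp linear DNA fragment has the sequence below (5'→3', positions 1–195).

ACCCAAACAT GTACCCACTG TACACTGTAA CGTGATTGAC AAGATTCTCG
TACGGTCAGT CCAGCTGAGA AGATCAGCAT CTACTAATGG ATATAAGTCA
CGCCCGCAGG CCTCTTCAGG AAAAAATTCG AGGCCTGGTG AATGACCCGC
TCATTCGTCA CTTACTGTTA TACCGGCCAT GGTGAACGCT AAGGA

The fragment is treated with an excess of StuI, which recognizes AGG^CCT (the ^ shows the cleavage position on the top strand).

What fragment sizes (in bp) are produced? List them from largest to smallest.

StuI sites (AGGCCT) start at positions 108, 131.
StuI cuts after base 3 of each site, so after positions 110, 133.
Linear molecule, 2 cuts → 3 fragments:
  1–110 → 110 bp
  111–133 → 23 bp
  134–195 → 62 bp
Sorted largest to smallest: 110, 62, 23 bp.

110, 62, 23 bp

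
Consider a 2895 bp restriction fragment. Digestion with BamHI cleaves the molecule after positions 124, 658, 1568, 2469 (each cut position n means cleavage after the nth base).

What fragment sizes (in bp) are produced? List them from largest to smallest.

910, 901, 534, 426, 124 bp

Linear molecule, 4 cuts → 5 fragments:
  124 − 0 = 124 bp
  658 − 124 = 534 bp
  1568 − 658 = 910 bp
  2469 − 1568 = 901 bp
  2895 − 2469 = 426 bp
Sorted largest to smallest: 910, 901, 534, 426, 124 bp.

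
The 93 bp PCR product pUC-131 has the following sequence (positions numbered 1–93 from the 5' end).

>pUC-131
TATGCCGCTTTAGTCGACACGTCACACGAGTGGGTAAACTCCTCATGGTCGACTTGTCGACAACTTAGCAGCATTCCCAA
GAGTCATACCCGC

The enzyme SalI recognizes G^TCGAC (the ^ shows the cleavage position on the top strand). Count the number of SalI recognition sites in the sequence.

3

GTCGAC occurs starting at positions 13, 48, 56.
SalI cuts at 3 sites.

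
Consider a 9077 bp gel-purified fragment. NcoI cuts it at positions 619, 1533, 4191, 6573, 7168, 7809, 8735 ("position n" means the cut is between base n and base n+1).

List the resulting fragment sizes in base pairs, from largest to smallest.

2658, 2382, 926, 914, 641, 619, 595, 342 bp

Linear molecule, 7 cuts → 8 fragments:
  619 − 0 = 619 bp
  1533 − 619 = 914 bp
  4191 − 1533 = 2658 bp
  6573 − 4191 = 2382 bp
  7168 − 6573 = 595 bp
  7809 − 7168 = 641 bp
  8735 − 7809 = 926 bp
  9077 − 8735 = 342 bp
Sorted largest to smallest: 2658, 2382, 926, 914, 641, 619, 595, 342 bp.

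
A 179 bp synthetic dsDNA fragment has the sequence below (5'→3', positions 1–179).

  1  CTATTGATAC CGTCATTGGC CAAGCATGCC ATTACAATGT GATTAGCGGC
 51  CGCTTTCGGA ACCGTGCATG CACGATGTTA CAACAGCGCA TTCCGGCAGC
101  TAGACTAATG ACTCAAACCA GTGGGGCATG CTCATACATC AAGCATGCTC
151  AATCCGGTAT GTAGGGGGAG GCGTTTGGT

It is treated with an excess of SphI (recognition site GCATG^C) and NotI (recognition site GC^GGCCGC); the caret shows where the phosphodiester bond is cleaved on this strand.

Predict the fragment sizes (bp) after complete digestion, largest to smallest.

60, 32, 28, 23, 19, 17 bp

SphI sites (GCATGC) start at positions 24, 66, 126, 143.
SphI cuts after base 5 of each site (before the last base), so after positions 28, 70, 130, 147.
The NotI site (GCGGCCGC) starts at position 46.
NotI cuts after base 2 of each site, so after position 47.
Combined cut positions: 28, 47, 70, 130, 147.
Linear molecule, 5 cuts → 6 fragments:
  1–28 → 28 bp
  29–47 → 19 bp
  48–70 → 23 bp
  71–130 → 60 bp
  131–147 → 17 bp
  148–179 → 32 bp
Sorted largest to smallest: 60, 32, 28, 23, 19, 17 bp.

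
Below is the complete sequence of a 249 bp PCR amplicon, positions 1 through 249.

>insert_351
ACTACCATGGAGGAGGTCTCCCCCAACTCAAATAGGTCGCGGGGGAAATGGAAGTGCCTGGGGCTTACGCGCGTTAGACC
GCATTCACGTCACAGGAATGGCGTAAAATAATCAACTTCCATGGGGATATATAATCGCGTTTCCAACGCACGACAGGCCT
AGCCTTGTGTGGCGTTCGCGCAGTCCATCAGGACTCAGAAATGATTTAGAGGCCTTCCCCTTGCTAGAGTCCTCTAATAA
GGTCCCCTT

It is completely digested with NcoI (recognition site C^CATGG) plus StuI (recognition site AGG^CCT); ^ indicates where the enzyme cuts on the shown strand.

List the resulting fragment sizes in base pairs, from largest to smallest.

114, 55, 38, 37, 5 bp

NcoI sites (CCATGG) start at positions 5, 119.
NcoI cuts after the first base of each site, so after positions 5, 119.
StuI sites (AGGCCT) start at positions 155, 210.
StuI cuts after base 3 of each site, so after positions 157, 212.
Combined cut positions: 5, 119, 157, 212.
Linear molecule, 4 cuts → 5 fragments:
  1–5 → 5 bp
  6–119 → 114 bp
  120–157 → 38 bp
  158–212 → 55 bp
  213–249 → 37 bp
Sorted largest to smallest: 114, 55, 38, 37, 5 bp.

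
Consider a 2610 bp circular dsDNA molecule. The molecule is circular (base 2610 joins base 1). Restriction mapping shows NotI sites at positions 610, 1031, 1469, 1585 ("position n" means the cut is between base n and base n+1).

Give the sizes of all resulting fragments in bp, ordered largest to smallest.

Circular molecule, 4 cuts → 4 fragments:
  1031 − 610 = 421 bp
  1469 − 1031 = 438 bp
  1585 − 1469 = 116 bp
  wrap: 2610 − 1585 + 610 = 1635 bp
Sorted largest to smallest: 1635, 438, 421, 116 bp.

1635, 438, 421, 116 bp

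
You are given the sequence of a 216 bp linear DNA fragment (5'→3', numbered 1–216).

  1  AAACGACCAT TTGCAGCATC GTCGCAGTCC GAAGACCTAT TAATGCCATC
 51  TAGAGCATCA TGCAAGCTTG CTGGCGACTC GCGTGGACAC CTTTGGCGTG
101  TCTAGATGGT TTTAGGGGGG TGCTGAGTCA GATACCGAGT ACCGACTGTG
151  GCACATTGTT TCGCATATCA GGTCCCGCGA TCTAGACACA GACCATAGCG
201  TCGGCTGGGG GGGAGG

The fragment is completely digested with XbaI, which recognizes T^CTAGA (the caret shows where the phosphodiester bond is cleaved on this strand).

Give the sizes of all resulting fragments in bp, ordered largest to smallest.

XbaI sites (TCTAGA) start at positions 49, 101, 181.
XbaI cuts after the first base of each site, so after positions 49, 101, 181.
Linear molecule, 3 cuts → 4 fragments:
  1–49 → 49 bp
  50–101 → 52 bp
  102–181 → 80 bp
  182–216 → 35 bp
Sorted largest to smallest: 80, 52, 49, 35 bp.

80, 52, 49, 35 bp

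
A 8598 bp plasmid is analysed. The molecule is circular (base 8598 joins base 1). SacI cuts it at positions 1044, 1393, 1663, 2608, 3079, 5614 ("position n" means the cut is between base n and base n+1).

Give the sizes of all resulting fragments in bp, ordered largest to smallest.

4028, 2535, 945, 471, 349, 270 bp

Circular molecule, 6 cuts → 6 fragments:
  1393 − 1044 = 349 bp
  1663 − 1393 = 270 bp
  2608 − 1663 = 945 bp
  3079 − 2608 = 471 bp
  5614 − 3079 = 2535 bp
  wrap: 8598 − 5614 + 1044 = 4028 bp
Sorted largest to smallest: 4028, 2535, 945, 471, 349, 270 bp.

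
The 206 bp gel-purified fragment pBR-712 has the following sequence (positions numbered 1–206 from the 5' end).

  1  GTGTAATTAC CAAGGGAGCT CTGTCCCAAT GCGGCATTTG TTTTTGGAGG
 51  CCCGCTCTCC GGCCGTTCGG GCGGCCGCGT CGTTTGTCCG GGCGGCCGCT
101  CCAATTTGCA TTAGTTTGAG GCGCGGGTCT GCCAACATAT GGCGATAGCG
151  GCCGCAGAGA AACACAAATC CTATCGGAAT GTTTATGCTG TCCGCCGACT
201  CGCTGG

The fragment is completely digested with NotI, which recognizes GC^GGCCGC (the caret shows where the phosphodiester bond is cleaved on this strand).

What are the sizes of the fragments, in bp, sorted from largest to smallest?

NotI sites (GCGGCCGC) start at positions 71, 92, 148.
NotI cuts after base 2 of each site, so after positions 72, 93, 149.
Linear molecule, 3 cuts → 4 fragments:
  1–72 → 72 bp
  73–93 → 21 bp
  94–149 → 56 bp
  150–206 → 57 bp
Sorted largest to smallest: 72, 57, 56, 21 bp.

72, 57, 56, 21 bp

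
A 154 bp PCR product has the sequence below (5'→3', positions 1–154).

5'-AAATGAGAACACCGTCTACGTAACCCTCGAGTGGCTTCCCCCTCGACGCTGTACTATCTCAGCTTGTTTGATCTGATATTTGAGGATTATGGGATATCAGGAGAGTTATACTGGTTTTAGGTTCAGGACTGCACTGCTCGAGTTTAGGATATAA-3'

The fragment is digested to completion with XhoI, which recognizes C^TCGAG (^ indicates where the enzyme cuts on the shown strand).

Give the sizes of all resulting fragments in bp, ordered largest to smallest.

XhoI sites (CTCGAG) start at positions 26, 137.
XhoI cuts after the first base of each site, so after positions 26, 137.
Linear molecule, 2 cuts → 3 fragments:
  1–26 → 26 bp
  27–137 → 111 bp
  138–154 → 17 bp
Sorted largest to smallest: 111, 26, 17 bp.

111, 26, 17 bp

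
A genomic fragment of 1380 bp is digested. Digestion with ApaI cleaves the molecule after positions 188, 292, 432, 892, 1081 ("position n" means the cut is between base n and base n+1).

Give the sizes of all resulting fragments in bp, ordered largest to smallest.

460, 299, 189, 188, 140, 104 bp

Linear molecule, 5 cuts → 6 fragments:
  188 − 0 = 188 bp
  292 − 188 = 104 bp
  432 − 292 = 140 bp
  892 − 432 = 460 bp
  1081 − 892 = 189 bp
  1380 − 1081 = 299 bp
Sorted largest to smallest: 460, 299, 189, 188, 140, 104 bp.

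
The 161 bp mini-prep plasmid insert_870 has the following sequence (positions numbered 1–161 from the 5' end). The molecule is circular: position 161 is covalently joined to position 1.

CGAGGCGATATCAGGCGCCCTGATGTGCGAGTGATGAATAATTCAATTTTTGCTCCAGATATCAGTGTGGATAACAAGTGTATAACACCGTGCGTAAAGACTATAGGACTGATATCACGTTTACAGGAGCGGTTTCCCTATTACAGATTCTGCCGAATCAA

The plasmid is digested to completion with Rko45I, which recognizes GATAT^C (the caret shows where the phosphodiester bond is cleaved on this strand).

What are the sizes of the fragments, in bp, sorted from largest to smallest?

57, 53, 51 bp

Rko45I sites (GATATC) start at positions 7, 58, 111.
Rko45I cuts after base 5 of each site (before the last base), so after positions 11, 62, 115.
Circular molecule, 3 cuts → 3 fragments:
  12–62 → 51 bp
  63–115 → 53 bp
  116–161 then 1–11 → 46 + 11 = 57 bp
Sorted largest to smallest: 57, 53, 51 bp.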